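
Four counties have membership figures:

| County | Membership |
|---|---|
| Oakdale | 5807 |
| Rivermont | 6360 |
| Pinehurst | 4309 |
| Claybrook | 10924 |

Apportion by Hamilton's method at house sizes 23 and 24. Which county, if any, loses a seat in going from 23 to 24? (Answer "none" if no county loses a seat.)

none

At 23 seats: Oakdale 5, Rivermont 5, Pinehurst 4, Claybrook 9.
At 24 seats: Oakdale 5, Rivermont 6, Pinehurst 4, Claybrook 9.
No county's allocation decreased.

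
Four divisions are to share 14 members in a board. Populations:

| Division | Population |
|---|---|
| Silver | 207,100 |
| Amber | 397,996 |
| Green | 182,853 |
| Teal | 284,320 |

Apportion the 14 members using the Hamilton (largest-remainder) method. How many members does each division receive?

Silver 3, Amber 5, Green 2, Teal 4

Total 1072269; standard divisor 1072269/14 ≈ 76590.643.
Standard quotas: Silver 2.7040, Amber 5.1964, Green 2.3874, Teal 3.7122.
Lower quotas: Silver 2, Amber 5, Green 2, Teal 3 (sum 12, leaving 2 seats).
Remainders in descending order: Teal 0.7122, Silver 0.7040, Green 0.3874, Amber 0.1964.
The surplus seats go to Teal, Silver.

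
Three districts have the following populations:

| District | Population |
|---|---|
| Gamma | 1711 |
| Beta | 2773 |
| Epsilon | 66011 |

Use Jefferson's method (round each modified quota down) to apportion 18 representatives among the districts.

Gamma=0; Beta=0; Epsilon=18

Standard divisor 70495/18 ≈ 3916.389; standard quotas: Gamma 0.437, Beta 0.708, Epsilon 16.855.
Rounding down gives 0, 0, 16 = 16 seats, so the divisor must be adjusted.
With modified divisor 3600: modified quotas Gamma 0.475, Beta 0.770, Epsilon 18.336.
Rounding down: Gamma 0, Beta 0, Epsilon 18 (total 18).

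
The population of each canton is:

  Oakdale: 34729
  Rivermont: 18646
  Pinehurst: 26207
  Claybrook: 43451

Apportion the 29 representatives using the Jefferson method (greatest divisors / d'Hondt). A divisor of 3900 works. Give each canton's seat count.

Oakdale 8, Rivermont 4, Pinehurst 6, Claybrook 11

With modified divisor 3900: modified quotas Oakdale 8.905, Rivermont 4.781, Pinehurst 6.720, Claybrook 11.141.
Rounding down: Oakdale 8, Rivermont 4, Pinehurst 6, Claybrook 11 (total 29).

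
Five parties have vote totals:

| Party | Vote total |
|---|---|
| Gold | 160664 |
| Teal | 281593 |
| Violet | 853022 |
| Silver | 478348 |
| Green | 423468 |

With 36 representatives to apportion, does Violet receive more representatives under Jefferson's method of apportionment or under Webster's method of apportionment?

Jefferson

Jefferson: Gold 2, Teal 4, Violet 15, Silver 8, Green 7.
Webster: Gold 3, Teal 4, Violet 14, Silver 8, Green 7.
Violet gets 15 under Jefferson and 14 under Webster.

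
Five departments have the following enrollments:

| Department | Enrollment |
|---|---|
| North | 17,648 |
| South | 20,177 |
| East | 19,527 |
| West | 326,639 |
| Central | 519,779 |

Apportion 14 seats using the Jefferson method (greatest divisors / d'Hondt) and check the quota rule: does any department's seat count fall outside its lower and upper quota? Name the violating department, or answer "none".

Standard quotas: North 0.273, South 0.313, East 0.302, West 5.060, Central 8.052.
Jefferson allocation: North 0, South 0, East 0, West 5, Central 9.
Every allocation lies between the lower and upper quota.

none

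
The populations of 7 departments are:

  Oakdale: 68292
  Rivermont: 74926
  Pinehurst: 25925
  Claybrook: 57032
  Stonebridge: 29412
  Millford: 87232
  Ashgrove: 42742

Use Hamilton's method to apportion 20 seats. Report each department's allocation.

Standard divisor: 385561 ÷ 20 ≈ 19278.05.
Standard quotas: Oakdale 3.5425, Rivermont 3.8866, Pinehurst 1.3448, Claybrook 2.9584, Stonebridge 1.5257, Millford 4.5249, Ashgrove 2.2171.
Lower quotas: Oakdale 3, Rivermont 3, Pinehurst 1, Claybrook 2, Stonebridge 1, Millford 4, Ashgrove 2 (sum 16, leaving 4 seats).
Remainders in descending order: Claybrook 0.9584, Rivermont 0.8866, Oakdale 0.5425, Stonebridge 0.5257, Millford 0.5249, Pinehurst 0.3448, Ashgrove 0.2171.
The surplus seats go to Claybrook, Rivermont, Oakdale, Stonebridge.

Oakdale: 4, Rivermont: 4, Pinehurst: 1, Claybrook: 3, Stonebridge: 2, Millford: 4, Ashgrove: 2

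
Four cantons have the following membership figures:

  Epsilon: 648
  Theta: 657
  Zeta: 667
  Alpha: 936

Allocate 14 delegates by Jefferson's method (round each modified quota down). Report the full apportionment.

Epsilon=3; Theta=3; Zeta=3; Alpha=5

Standard divisor 2908/14 ≈ 207.714; standard quotas: Epsilon 3.120, Theta 3.163, Zeta 3.211, Alpha 4.506.
Rounding down gives 3, 3, 3, 4 = 13 seats, so the divisor must be adjusted.
With modified divisor 180: modified quotas Epsilon 3.600, Theta 3.650, Zeta 3.706, Alpha 5.200.
Rounding down: Epsilon 3, Theta 3, Zeta 3, Alpha 5 (total 14).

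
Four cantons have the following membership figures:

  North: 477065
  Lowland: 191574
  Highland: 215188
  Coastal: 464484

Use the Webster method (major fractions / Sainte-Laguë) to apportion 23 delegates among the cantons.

North 8, Lowland 3, Highland 4, Coastal 8

Standard divisor 1348311/23 ≈ 58622.217; standard quotas: North 8.138, Lowland 3.268, Highland 3.671, Coastal 7.923.
Rounding to the nearest integer gives North 8, Lowland 3, Highland 4, Coastal 8 — total 23, matching the house size, so no adjustment is needed.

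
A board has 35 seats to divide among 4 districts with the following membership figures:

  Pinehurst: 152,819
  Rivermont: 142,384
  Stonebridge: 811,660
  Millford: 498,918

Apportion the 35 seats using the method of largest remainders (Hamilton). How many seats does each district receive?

Pinehurst: 3; Rivermont: 3; Stonebridge: 18; Millford: 11

The standard divisor is 1605781/35 ≈ 45879.457.
Standard quotas: Pinehurst 3.3309, Rivermont 3.1034, Stonebridge 17.6911, Millford 10.8745.
Lower quotas: Pinehurst 3, Rivermont 3, Stonebridge 17, Millford 10 (sum 33, leaving 2 seats).
Remainders in descending order: Millford 0.8745, Stonebridge 0.6911, Pinehurst 0.3309, Rivermont 0.1034.
Largest remainders: Millford, Stonebridge receive the extra seats.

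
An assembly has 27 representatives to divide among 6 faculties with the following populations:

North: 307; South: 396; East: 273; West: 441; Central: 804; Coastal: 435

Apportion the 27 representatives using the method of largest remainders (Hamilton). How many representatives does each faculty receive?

North 3; South 4; East 3; West 5; Central 8; Coastal 4

Total 2656; standard divisor 2656/27 ≈ 98.37.
Standard quotas: North 3.121, South 4.026, East 2.775, West 4.483, Central 8.173, Coastal 4.422.
Lower quotas: North 3, South 4, East 2, West 4, Central 8, Coastal 4 (sum 25, leaving 2 seats).
Remainders in descending order: East 0.775, West 0.483, Coastal 0.422, Central 0.173, North 0.121, South 0.026.
The surplus seats go to East, West.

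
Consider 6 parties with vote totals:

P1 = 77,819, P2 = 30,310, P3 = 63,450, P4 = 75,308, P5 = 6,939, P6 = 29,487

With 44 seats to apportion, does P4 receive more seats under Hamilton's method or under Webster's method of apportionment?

Hamilton

Hamilton: P1 12, P2 5, P3 10, P4 12, P5 1, P6 4.
Webster: P1 12, P2 5, P3 10, P4 11, P5 1, P6 5.
P4 gets 12 under Hamilton and 11 under Webster.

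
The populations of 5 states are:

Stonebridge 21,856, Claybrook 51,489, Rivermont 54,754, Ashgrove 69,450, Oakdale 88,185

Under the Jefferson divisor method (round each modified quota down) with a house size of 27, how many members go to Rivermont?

Standard divisor 285734/27 ≈ 10582.741; standard quotas: Stonebridge 2.065, Claybrook 4.865, Rivermont 5.174, Ashgrove 6.563, Oakdale 8.333.
Rounding down gives 2, 4, 5, 6, 8 = 25 seats, so the divisor must be adjusted.
With modified divisor 9860: modified quotas Stonebridge 2.217, Claybrook 5.222, Rivermont 5.553, Ashgrove 7.044, Oakdale 8.944.
Rounding down: Stonebridge 2, Claybrook 5, Rivermont 5, Ashgrove 7, Oakdale 8 (total 27).
Rivermont receives 5.

5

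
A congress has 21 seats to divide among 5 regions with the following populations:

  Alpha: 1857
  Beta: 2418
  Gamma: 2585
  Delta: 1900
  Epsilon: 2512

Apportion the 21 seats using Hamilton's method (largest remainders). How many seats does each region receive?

Total 11272; standard divisor 11272/21 ≈ 536.762.
Standard quotas: Alpha 3.460, Beta 4.505, Gamma 4.816, Delta 3.540, Epsilon 4.680.
Lower quotas: Alpha 3, Beta 4, Gamma 4, Delta 3, Epsilon 4 (sum 18, leaving 3 seats).
Remainders in descending order: Gamma 0.816, Epsilon 0.680, Delta 0.540, Beta 0.505, Alpha 0.460.
Largest remainders: Gamma, Epsilon, Delta receive the extra seats.

Alpha: 3, Beta: 4, Gamma: 5, Delta: 4, Epsilon: 5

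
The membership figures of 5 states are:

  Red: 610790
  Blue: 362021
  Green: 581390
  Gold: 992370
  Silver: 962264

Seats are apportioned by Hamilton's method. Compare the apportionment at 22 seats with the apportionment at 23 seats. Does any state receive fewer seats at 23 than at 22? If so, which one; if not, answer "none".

none

At 22 seats: Red 4, Blue 2, Green 4, Gold 6, Silver 6.
At 23 seats: Red 4, Blue 2, Green 4, Gold 7, Silver 6.
No state's allocation decreased.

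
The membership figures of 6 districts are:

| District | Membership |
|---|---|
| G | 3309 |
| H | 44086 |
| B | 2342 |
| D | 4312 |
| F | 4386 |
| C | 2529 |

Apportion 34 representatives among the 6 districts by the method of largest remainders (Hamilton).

G 2; H 25; B 1; D 2; F 3; C 1

The standard divisor is 60964/34 ≈ 1793.059.
Standard quotas: G 1.8454, H 24.5870, B 1.3061, D 2.4048, F 2.4461, C 1.4104.
Lower quotas: G 1, H 24, B 1, D 2, F 2, C 1 (sum 31, leaving 3 seats).
Remainders in descending order: G 0.8454, H 0.5870, F 0.4461, C 0.4104, D 0.4048, B 0.3061.
The surplus seats go to G, H, F.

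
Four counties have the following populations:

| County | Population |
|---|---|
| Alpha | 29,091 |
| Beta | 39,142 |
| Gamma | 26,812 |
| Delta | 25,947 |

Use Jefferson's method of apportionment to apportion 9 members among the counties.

Standard divisor 120992/9 ≈ 13443.556; standard quotas: Alpha 2.164, Beta 2.912, Gamma 1.994, Delta 1.930.
Rounding down gives 2, 2, 1, 1 = 6 seats, so the divisor must be adjusted.
With modified divisor 11400: modified quotas Alpha 2.552, Beta 3.434, Gamma 2.352, Delta 2.276.
Rounding down: Alpha 2, Beta 3, Gamma 2, Delta 2 (total 9).

Alpha 2; Beta 3; Gamma 2; Delta 2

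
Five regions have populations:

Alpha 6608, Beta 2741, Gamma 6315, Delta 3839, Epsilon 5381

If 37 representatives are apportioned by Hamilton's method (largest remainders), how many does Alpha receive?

Total 24884; standard divisor 24884/37 ≈ 672.541.
Standard quotas: Alpha 9.8254, Beta 4.0756, Gamma 9.3898, Delta 5.7082, Epsilon 8.0010.
Lower quotas: Alpha 9, Beta 4, Gamma 9, Delta 5, Epsilon 8 (sum 35, leaving 2 seats).
Remainders in descending order: Alpha 0.8254, Delta 0.7082, Gamma 0.3898, Beta 0.0756, Epsilon 0.0010.
The surplus seats go to Alpha, Delta.
Alpha receives 10.

10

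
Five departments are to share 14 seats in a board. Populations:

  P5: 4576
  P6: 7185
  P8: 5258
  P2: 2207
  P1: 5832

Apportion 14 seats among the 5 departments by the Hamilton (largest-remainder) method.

P5=3, P6=4, P8=3, P2=1, P1=3

The standard divisor is 25058/14 ≈ 1789.857.
Standard quotas: P5 2.5566, P6 4.0143, P8 2.9377, P2 1.2331, P1 3.2584.
Lower quotas: P5 2, P6 4, P8 2, P2 1, P1 3 (sum 12, leaving 2 seats).
Remainders in descending order: P8 0.9377, P5 0.5566, P1 0.2584, P2 0.2331, P6 0.0143.
The surplus seats go to P8, P5.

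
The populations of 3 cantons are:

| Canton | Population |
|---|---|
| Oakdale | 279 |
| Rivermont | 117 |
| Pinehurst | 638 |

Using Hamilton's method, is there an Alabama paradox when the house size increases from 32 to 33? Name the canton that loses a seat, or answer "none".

none

At 32 seats: Oakdale 9, Rivermont 3, Pinehurst 20.
At 33 seats: Oakdale 9, Rivermont 4, Pinehurst 20.
No canton's allocation decreased.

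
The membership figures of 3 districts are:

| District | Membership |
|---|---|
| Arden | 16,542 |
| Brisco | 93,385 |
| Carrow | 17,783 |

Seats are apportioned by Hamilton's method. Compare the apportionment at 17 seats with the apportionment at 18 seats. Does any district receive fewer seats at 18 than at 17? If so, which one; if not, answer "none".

At 17 seats: Arden 2, Brisco 13, Carrow 2.
At 18 seats: Arden 2, Brisco 13, Carrow 3.
No district's allocation decreased.

none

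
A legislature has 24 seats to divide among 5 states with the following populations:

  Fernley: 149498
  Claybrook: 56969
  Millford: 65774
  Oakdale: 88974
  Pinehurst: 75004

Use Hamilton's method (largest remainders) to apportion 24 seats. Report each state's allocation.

Standard divisor: 436219 ÷ 24 ≈ 18175.792.
Standard quotas: Fernley 8.2251, Claybrook 3.1343, Millford 3.6188, Oakdale 4.8952, Pinehurst 4.1266.
Lower quotas: Fernley 8, Claybrook 3, Millford 3, Oakdale 4, Pinehurst 4 (sum 22, leaving 2 seats).
Remainders in descending order: Oakdale 0.8952, Millford 0.6188, Fernley 0.2251, Claybrook 0.1343, Pinehurst 0.1266.
Largest remainders: Oakdale, Millford receive the extra seats.

Fernley 8; Claybrook 3; Millford 4; Oakdale 5; Pinehurst 4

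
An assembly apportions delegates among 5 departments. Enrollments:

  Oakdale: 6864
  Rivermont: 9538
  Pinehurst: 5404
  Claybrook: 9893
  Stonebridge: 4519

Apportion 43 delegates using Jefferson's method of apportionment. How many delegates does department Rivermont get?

Standard divisor 36218/43 ≈ 842.279; standard quotas: Oakdale 8.149, Rivermont 11.324, Pinehurst 6.416, Claybrook 11.746, Stonebridge 5.365.
Rounding down gives 8, 11, 6, 11, 5 = 41 seats, so the divisor must be adjusted.
With modified divisor 780: modified quotas Oakdale 8.800, Rivermont 12.228, Pinehurst 6.928, Claybrook 12.683, Stonebridge 5.794.
Rounding down: Oakdale 8, Rivermont 12, Pinehurst 6, Claybrook 12, Stonebridge 5 (total 43).
Rivermont receives 12.

12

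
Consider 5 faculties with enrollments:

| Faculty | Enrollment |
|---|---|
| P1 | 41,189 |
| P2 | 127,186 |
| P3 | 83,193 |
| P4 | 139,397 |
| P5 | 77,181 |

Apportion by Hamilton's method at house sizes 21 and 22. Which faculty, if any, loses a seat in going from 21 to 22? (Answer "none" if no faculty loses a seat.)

none

At 21 seats: P1 2, P2 6, P3 4, P4 6, P5 3.
At 22 seats: P1 2, P2 6, P3 4, P4 6, P5 4.
No faculty's allocation decreased.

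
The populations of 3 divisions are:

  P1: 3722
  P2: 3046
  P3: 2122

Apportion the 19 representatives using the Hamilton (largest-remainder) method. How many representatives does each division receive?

P1: 8; P2: 6; P3: 5

Standard divisor: 8890 ÷ 19 ≈ 467.895.
Standard quotas: P1 7.955, P2 6.510, P3 4.535.
Lower quotas: P1 7, P2 6, P3 4 (sum 17, leaving 2 seats).
Remainders in descending order: P1 0.955, P3 0.535, P2 0.510.
The surplus seats go to P1, P3.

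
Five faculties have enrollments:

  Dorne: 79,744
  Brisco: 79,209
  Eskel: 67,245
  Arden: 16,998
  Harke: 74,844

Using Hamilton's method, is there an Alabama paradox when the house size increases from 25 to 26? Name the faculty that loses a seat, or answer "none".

Arden

At 25 seats: Dorne 6, Brisco 6, Eskel 5, Arden 2, Harke 6.
At 26 seats: Dorne 7, Brisco 6, Eskel 6, Arden 1, Harke 6.
Arden drops from 2 to 1.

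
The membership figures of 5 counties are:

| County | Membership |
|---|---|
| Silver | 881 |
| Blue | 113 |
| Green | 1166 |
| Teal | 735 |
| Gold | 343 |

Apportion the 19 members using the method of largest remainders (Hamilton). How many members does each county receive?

Silver=5; Blue=1; Green=7; Teal=4; Gold=2

Total 3238; standard divisor 3238/19 ≈ 170.421.
Standard quotas: Silver 5.170, Blue 0.663, Green 6.842, Teal 4.313, Gold 2.013.
Lower quotas: Silver 5, Blue 0, Green 6, Teal 4, Gold 2 (sum 17, leaving 2 seats).
Remainders in descending order: Green 0.842, Blue 0.663, Teal 0.313, Silver 0.170, Gold 0.013.
Largest remainders: Green, Blue receive the extra seats.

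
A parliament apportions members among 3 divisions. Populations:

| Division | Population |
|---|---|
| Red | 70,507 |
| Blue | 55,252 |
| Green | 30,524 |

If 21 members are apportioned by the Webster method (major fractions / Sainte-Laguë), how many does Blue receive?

7

Standard divisor 156283/21 ≈ 7442.048; standard quotas: Red 9.474, Blue 7.424, Green 4.102.
Rounding to the nearest integer gives 9, 7, 4 = 20 seats, so the divisor must be adjusted.
With modified divisor 7400: modified quotas Red 9.528, Blue 7.466, Green 4.125.
Rounding to the nearest integer: Red 10, Blue 7, Green 4 (total 21).
Blue receives 7.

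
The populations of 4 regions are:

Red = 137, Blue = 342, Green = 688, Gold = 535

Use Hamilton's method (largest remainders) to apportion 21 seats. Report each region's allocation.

Standard divisor: 1702 ÷ 21 ≈ 81.048.
Standard quotas: Red 1.690, Blue 4.220, Green 8.489, Gold 6.601.
Lower quotas: Red 1, Blue 4, Green 8, Gold 6 (sum 19, leaving 2 seats).
Remainders in descending order: Red 0.690, Gold 0.601, Green 0.489, Blue 0.220.
The surplus seats go to Red, Gold.

Red 2; Blue 4; Green 8; Gold 7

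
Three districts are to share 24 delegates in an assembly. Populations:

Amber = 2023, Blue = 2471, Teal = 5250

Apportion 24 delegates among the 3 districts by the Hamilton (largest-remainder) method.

Standard divisor: 9744 ÷ 24 = 406.
Standard quotas: Amber 4.9828, Blue 6.0862, Teal 12.9310.
Lower quotas: Amber 4, Blue 6, Teal 12 (sum 22, leaving 2 seats).
Remainders in descending order: Amber 0.9828, Teal 0.9310, Blue 0.0862.
The surplus seats go to Amber, Teal.

Amber: 5, Blue: 6, Teal: 13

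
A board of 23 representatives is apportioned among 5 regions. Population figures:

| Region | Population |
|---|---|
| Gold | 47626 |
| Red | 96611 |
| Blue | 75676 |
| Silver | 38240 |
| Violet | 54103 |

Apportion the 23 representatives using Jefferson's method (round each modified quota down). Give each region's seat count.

Standard divisor 312256/23 ≈ 13576.348; standard quotas: Gold 3.508, Red 7.116, Blue 5.574, Silver 2.817, Violet 3.985.
Rounding down gives 3, 7, 5, 2, 3 = 20 seats, so the divisor must be adjusted.
With modified divisor 12300: modified quotas Gold 3.872, Red 7.855, Blue 6.153, Silver 3.109, Violet 4.399.
Rounding down: Gold 3, Red 7, Blue 6, Silver 3, Violet 4 (total 23).

Gold 3, Red 7, Blue 6, Silver 3, Violet 4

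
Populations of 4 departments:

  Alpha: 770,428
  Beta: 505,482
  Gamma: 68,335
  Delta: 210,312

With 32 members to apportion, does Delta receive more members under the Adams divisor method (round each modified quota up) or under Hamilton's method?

Adams: Alpha 15, Beta 10, Gamma 2, Delta 5.
Hamilton: Alpha 16, Beta 10, Gamma 2, Delta 4.
Delta gets 5 under Adams and 4 under Hamilton.

Adams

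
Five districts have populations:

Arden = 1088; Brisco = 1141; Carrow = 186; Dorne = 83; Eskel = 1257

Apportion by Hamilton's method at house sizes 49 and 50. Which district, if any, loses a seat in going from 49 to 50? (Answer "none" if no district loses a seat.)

Carrow

At 49 seats: Arden 14, Brisco 15, Carrow 3, Dorne 1, Eskel 16.
At 50 seats: Arden 15, Brisco 15, Carrow 2, Dorne 1, Eskel 17.
Carrow drops from 3 to 2.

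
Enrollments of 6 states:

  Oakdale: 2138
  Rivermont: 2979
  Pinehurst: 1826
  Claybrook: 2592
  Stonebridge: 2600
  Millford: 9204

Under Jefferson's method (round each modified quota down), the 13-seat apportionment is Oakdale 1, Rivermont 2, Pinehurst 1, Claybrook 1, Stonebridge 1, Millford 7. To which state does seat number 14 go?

Priority for the next seat is population ÷ (current seats + 1).
Priorities: Oakdale 1069.000, Rivermont 993.000, Pinehurst 913.000, Claybrook 1296.000, Stonebridge 1300.000, Millford 1150.500.
Highest priority: Stonebridge.

Stonebridge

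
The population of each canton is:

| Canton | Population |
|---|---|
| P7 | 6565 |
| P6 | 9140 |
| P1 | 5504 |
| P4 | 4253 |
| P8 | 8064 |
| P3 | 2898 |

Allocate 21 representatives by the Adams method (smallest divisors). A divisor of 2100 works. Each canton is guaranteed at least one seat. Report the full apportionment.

With modified divisor 2100: modified quotas P7 3.126, P6 4.352, P1 2.621, P4 2.025, P8 3.840, P3 1.380.
Rounding up: P7 4, P6 5, P1 3, P4 3, P8 4, P3 2 (total 21).

P7 4; P6 5; P1 3; P4 3; P8 4; P3 2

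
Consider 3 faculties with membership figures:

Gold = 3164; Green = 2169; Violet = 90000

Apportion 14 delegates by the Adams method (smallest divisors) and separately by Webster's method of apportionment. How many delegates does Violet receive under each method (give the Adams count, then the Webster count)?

12 and 14

Adams: Gold 1, Green 1, Violet 12.
Webster: Gold 0, Green 0, Violet 14.
Violet gets 12 under Adams and 14 under Webster.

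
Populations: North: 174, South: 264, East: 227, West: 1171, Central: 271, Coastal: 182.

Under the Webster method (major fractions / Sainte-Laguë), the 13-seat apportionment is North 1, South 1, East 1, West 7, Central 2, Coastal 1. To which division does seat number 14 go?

Priority for the next seat is population ÷ (current seats + 0.5).
Priorities: North 116.000, South 176.000, East 151.333, West 156.133, Central 108.400, Coastal 121.333.
Highest priority: South.

South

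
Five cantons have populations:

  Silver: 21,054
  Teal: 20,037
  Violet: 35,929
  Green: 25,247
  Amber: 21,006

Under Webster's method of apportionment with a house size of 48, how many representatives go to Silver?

Standard divisor 123273/48 ≈ 2568.188; standard quotas: Silver 8.198, Teal 7.802, Violet 13.990, Green 9.831, Amber 8.179.
Rounding to the nearest integer gives Silver 8, Teal 8, Violet 14, Green 10, Amber 8 — total 48, matching the house size, so no adjustment is needed.
Silver receives 8.

8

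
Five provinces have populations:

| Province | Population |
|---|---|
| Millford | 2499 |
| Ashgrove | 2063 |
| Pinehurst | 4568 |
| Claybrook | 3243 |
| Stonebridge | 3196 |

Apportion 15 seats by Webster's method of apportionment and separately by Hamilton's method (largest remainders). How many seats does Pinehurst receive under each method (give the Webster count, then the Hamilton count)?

5 and 4

Webster: Millford 2, Ashgrove 2, Pinehurst 5, Claybrook 3, Stonebridge 3.
Hamilton: Millford 3, Ashgrove 2, Pinehurst 4, Claybrook 3, Stonebridge 3.
Pinehurst gets 5 under Webster and 4 under Hamilton.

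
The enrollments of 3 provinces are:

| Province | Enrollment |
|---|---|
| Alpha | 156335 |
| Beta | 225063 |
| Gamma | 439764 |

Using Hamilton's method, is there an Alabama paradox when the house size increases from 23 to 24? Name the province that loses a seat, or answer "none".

At 23 seats: Alpha 5, Beta 6, Gamma 12.
At 24 seats: Alpha 4, Beta 7, Gamma 13.
Alpha drops from 5 to 4.

Alpha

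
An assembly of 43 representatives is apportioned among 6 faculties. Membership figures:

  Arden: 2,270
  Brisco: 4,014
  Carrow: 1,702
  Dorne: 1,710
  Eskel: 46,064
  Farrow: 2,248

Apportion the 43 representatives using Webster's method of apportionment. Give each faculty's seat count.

Standard divisor 58008/43 ≈ 1349.023; standard quotas: Arden 1.683, Brisco 2.975, Carrow 1.262, Dorne 1.268, Eskel 34.146, Farrow 1.666.
Rounding to the nearest integer gives Arden 2, Brisco 3, Carrow 1, Dorne 1, Eskel 34, Farrow 2 — total 43, matching the house size, so no adjustment is needed.

Arden 2, Brisco 3, Carrow 1, Dorne 1, Eskel 34, Farrow 2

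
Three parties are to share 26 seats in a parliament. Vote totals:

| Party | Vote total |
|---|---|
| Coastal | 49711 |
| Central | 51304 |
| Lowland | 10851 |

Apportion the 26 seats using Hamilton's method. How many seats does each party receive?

The standard divisor is 111866/26 ≈ 4302.538.
Standard quotas: Coastal 11.5539, Central 11.9241, Lowland 2.5220.
Lower quotas: Coastal 11, Central 11, Lowland 2 (sum 24, leaving 2 seats).
Remainders in descending order: Central 0.9241, Coastal 0.5539, Lowland 0.5220.
The surplus seats go to Central, Coastal.

Coastal 12; Central 12; Lowland 2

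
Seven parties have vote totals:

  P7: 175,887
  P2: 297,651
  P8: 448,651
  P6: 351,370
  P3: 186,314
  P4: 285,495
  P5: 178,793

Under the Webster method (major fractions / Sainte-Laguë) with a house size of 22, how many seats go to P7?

Standard divisor 1924161/22 ≈ 87461.864; standard quotas: P7 2.011, P2 3.403, P8 5.130, P6 4.017, P3 2.130, P4 3.264, P5 2.044.
Rounding to the nearest integer gives 2, 3, 5, 4, 2, 3, 2 = 21 seats, so the divisor must be adjusted.
With modified divisor 83300: modified quotas P7 2.111, P2 3.573, P8 5.386, P6 4.218, P3 2.237, P4 3.427, P5 2.146.
Rounding to the nearest integer: P7 2, P2 4, P8 5, P6 4, P3 2, P4 3, P5 2 (total 22).
P7 receives 2.

2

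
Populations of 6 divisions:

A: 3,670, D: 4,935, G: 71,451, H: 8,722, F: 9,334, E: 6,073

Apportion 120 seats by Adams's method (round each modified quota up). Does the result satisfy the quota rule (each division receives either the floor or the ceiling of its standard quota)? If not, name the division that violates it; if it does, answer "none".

Standard quotas: A 4.227, D 5.684, G 82.297, H 10.046, F 10.751, E 6.995.
Adams allocation: A 5, D 6, G 81, H 10, F 11, E 7.
G has quota 82.297 (lower 82, upper 83) but receives 81 — outside the quota interval.

G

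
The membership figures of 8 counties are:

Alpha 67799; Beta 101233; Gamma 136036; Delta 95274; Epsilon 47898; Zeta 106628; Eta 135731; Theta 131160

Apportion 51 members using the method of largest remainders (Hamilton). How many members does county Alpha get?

4

The standard divisor is 821759/51 ≈ 16112.922.
Standard quotas: Alpha 4.2077, Beta 6.2827, Gamma 8.4427, Delta 5.9129, Epsilon 2.9726, Zeta 6.6175, Eta 8.4237, Theta 8.1401.
Lower quotas: Alpha 4, Beta 6, Gamma 8, Delta 5, Epsilon 2, Zeta 6, Eta 8, Theta 8 (sum 47, leaving 4 seats).
Remainders in descending order: Epsilon 0.9726, Delta 0.9129, Zeta 0.6175, Gamma 0.4427, Eta 0.4237, Beta 0.2827, Alpha 0.2077, Theta 0.1401.
The surplus seats go to Epsilon, Delta, Zeta, Gamma.
Alpha receives 4.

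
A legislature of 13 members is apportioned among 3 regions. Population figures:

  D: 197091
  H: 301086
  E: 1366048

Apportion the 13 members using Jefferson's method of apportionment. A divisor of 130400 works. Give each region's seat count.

With modified divisor 130400: modified quotas D 1.511, H 2.309, E 10.476.
Rounding down: D 1, H 2, E 10 (total 13).

D: 1, H: 2, E: 10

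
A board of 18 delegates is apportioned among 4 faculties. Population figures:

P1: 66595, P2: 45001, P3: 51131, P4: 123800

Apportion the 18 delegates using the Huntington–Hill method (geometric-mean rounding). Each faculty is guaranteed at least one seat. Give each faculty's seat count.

With divisor 15717: modified quotas P1 4.237, P2 2.863, P3 3.253, P4 7.877.
Geometric-mean thresholds: P1 √(4·5)=4.472, P2 √(2·3)=2.449, P3 √(3·4)=3.464, P4 √(7·8)=7.483.
Each quota rounded against its threshold gives P1 4, P2 3, P3 3, P4 8 (total 18).

P1 4; P2 3; P3 3; P4 8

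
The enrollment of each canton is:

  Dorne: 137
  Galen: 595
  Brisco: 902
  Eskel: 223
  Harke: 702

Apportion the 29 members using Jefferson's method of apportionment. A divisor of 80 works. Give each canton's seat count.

Dorne 1, Galen 7, Brisco 11, Eskel 2, Harke 8

With modified divisor 80: modified quotas Dorne 1.712, Galen 7.438, Brisco 11.275, Eskel 2.788, Harke 8.775.
Rounding down: Dorne 1, Galen 7, Brisco 11, Eskel 2, Harke 8 (total 29).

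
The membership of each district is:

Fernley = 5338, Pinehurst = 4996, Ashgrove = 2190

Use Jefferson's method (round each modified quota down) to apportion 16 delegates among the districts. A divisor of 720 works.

Fernley: 7; Pinehurst: 6; Ashgrove: 3

With modified divisor 720: modified quotas Fernley 7.414, Pinehurst 6.939, Ashgrove 3.042.
Rounding down: Fernley 7, Pinehurst 6, Ashgrove 3 (total 16).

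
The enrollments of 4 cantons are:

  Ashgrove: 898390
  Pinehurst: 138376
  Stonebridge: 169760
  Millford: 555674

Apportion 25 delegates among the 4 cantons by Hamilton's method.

The standard divisor is 1762200/25 = 70488.
Standard quotas: Ashgrove 12.7453, Pinehurst 1.9631, Stonebridge 2.4084, Millford 7.8832.
Lower quotas: Ashgrove 12, Pinehurst 1, Stonebridge 2, Millford 7 (sum 22, leaving 3 seats).
Remainders in descending order: Pinehurst 0.9631, Millford 0.8832, Ashgrove 0.7453, Stonebridge 0.4084.
The surplus seats go to Pinehurst, Millford, Ashgrove.

Ashgrove 13, Pinehurst 2, Stonebridge 2, Millford 8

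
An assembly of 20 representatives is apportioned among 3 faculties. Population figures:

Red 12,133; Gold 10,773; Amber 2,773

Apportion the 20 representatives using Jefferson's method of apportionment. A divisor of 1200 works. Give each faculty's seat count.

With modified divisor 1200: modified quotas Red 10.111, Gold 8.977, Amber 2.311.
Rounding down: Red 10, Gold 8, Amber 2 (total 20).

Red=10; Gold=8; Amber=2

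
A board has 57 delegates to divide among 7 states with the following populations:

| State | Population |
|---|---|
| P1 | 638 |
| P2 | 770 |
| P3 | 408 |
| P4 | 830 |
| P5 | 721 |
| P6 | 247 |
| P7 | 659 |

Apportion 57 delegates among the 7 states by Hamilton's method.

P1 9; P2 10; P3 5; P4 11; P5 10; P6 3; P7 9

The standard divisor is 4273/57 ≈ 74.965.
Standard quotas: P1 8.511, P2 10.271, P3 5.443, P4 11.072, P5 9.618, P6 3.295, P7 8.791.
Lower quotas: P1 8, P2 10, P3 5, P4 11, P5 9, P6 3, P7 8 (sum 54, leaving 3 seats).
Remainders in descending order: P7 0.791, P5 0.618, P1 0.511, P3 0.443, P6 0.295, P2 0.271, P4 0.072.
Largest remainders: P7, P5, P1 receive the extra seats.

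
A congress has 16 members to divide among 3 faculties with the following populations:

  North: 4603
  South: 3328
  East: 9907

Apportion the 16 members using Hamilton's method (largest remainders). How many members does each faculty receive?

North 4, South 3, East 9

Total 17838; standard divisor 17838/16 ≈ 1114.875.
Standard quotas: North 4.1287, South 2.9851, East 8.8862.
Lower quotas: North 4, South 2, East 8 (sum 14, leaving 2 seats).
Remainders in descending order: South 0.9851, East 0.8862, North 0.1287.
The surplus seats go to South, East.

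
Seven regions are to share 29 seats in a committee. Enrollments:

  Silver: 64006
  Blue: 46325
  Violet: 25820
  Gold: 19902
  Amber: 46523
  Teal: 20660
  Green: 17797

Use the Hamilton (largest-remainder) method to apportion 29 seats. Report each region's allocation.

Standard divisor: 241033 ÷ 29 ≈ 8311.483.
Standard quotas: Silver 7.7009, Blue 5.5736, Violet 3.1065, Gold 2.3945, Amber 5.5974, Teal 2.4857, Green 2.1413.
Lower quotas: Silver 7, Blue 5, Violet 3, Gold 2, Amber 5, Teal 2, Green 2 (sum 26, leaving 3 seats).
Remainders in descending order: Silver 0.7009, Amber 0.5974, Blue 0.5736, Teal 0.4857, Gold 0.3945, Green 0.1413, Violet 0.1065.
The surplus seats go to Silver, Amber, Blue.

Silver 8; Blue 6; Violet 3; Gold 2; Amber 6; Teal 2; Green 2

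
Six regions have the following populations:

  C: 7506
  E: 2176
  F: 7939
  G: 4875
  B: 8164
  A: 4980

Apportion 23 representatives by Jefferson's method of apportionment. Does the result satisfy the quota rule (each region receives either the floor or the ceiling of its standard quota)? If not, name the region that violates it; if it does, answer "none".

none

Standard quotas: C 4.844, E 1.404, F 5.123, G 3.146, B 5.269, A 3.214.
Jefferson allocation: C 5, E 1, F 5, G 3, B 6, A 3.
Every allocation lies between the lower and upper quota.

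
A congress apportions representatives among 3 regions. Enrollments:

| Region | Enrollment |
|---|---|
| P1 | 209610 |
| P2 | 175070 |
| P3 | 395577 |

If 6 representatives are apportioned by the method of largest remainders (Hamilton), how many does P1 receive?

2

Standard divisor: 780257 ÷ 6 ≈ 130042.833.
Standard quotas: P1 1.6119, P2 1.3462, P3 3.0419.
Lower quotas: P1 1, P2 1, P3 3 (sum 5, leaving 1 seat).
Remainders in descending order: P1 0.6119, P2 0.3462, P3 0.0419.
The surplus seat goes to P1.
P1 receives 2.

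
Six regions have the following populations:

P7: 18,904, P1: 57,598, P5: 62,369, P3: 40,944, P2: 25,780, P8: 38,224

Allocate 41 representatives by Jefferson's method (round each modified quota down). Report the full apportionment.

Standard divisor 243819/41 ≈ 5946.805; standard quotas: P7 3.179, P1 9.686, P5 10.488, P3 6.885, P2 4.335, P8 6.428.
Rounding down gives 3, 9, 10, 6, 4, 6 = 38 seats, so the divisor must be adjusted.
With modified divisor 5600: modified quotas P7 3.376, P1 10.285, P5 11.137, P3 7.311, P2 4.604, P8 6.826.
Rounding down: P7 3, P1 10, P5 11, P3 7, P2 4, P8 6 (total 41).

P7 3; P1 10; P5 11; P3 7; P2 4; P8 6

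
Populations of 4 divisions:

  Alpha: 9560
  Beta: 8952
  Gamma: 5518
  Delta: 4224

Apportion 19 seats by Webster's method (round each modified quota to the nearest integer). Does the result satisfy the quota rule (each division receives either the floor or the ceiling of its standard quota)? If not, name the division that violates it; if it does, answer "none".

none

Standard quotas: Alpha 6.429, Beta 6.020, Gamma 3.711, Delta 2.841.
Webster allocation: Alpha 6, Beta 6, Gamma 4, Delta 3.
Every allocation lies between the lower and upper quota.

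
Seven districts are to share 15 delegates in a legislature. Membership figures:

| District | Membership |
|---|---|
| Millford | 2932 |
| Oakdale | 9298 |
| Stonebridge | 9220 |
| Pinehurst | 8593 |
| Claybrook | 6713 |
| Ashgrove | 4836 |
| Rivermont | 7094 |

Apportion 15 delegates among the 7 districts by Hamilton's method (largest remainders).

Standard divisor: 48686 ÷ 15 ≈ 3245.733.
Standard quotas: Millford 0.9033, Oakdale 2.8647, Stonebridge 2.8407, Pinehurst 2.6475, Claybrook 2.0683, Ashgrove 1.4900, Rivermont 2.1856.
Lower quotas: Millford 0, Oakdale 2, Stonebridge 2, Pinehurst 2, Claybrook 2, Ashgrove 1, Rivermont 2 (sum 11, leaving 4 seats).
Remainders in descending order: Millford 0.9033, Oakdale 0.8647, Stonebridge 0.8407, Pinehurst 0.6475, Ashgrove 0.4900, Rivermont 0.1856, Claybrook 0.0683.
The surplus seats go to Millford, Oakdale, Stonebridge, Pinehurst.

Millford 1; Oakdale 3; Stonebridge 3; Pinehurst 3; Claybrook 2; Ashgrove 1; Rivermont 2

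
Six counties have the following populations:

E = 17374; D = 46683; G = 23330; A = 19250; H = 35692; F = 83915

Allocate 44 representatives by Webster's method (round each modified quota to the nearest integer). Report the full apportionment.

Standard divisor 226244/44 ≈ 5141.909; standard quotas: E 3.379, D 9.079, G 4.537, A 3.744, H 6.941, F 16.320.
Rounding to the nearest integer gives E 3, D 9, G 5, A 4, H 7, F 16 — total 44, matching the house size, so no adjustment is needed.

E=3; D=9; G=5; A=4; H=7; F=16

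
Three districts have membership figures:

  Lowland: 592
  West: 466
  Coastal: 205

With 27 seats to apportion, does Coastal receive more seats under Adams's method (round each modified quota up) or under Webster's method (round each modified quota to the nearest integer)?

Adams: Lowland 12, West 10, Coastal 5.
Webster: Lowland 13, West 10, Coastal 4.
Coastal gets 5 under Adams and 4 under Webster.

Adams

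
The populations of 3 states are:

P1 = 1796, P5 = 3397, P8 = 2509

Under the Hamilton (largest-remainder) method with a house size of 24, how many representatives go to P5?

Total 7702; standard divisor 7702/24 ≈ 320.917.
Standard quotas: P1 5.596, P5 10.585, P8 7.818.
Lower quotas: P1 5, P5 10, P8 7 (sum 22, leaving 2 seats).
Remainders in descending order: P8 0.818, P1 0.596, P5 0.585.
Largest remainders: P8, P1 receive the extra seats.
P5 receives 10.

10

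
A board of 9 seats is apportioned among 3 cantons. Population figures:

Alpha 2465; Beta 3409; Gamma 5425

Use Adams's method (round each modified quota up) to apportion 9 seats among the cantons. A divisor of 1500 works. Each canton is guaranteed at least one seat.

With modified divisor 1500: modified quotas Alpha 1.643, Beta 2.273, Gamma 3.617.
Rounding up: Alpha 2, Beta 3, Gamma 4 (total 9).

Alpha=2, Beta=3, Gamma=4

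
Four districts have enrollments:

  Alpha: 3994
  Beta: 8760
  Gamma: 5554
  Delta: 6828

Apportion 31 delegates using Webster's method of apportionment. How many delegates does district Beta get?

Standard divisor 25136/31 ≈ 810.839; standard quotas: Alpha 4.926, Beta 10.804, Gamma 6.850, Delta 8.421.
Rounding to the nearest integer gives Alpha 5, Beta 11, Gamma 7, Delta 8 — total 31, matching the house size, so no adjustment is needed.
Beta receives 11.

11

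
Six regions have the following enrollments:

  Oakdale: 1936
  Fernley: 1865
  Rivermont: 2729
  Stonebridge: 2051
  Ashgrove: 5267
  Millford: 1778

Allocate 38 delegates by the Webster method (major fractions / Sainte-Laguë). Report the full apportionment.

Oakdale 5, Fernley 4, Rivermont 7, Stonebridge 5, Ashgrove 13, Millford 4

Standard divisor 15626/38 ≈ 411.211; standard quotas: Oakdale 4.708, Fernley 4.535, Rivermont 6.637, Stonebridge 4.988, Ashgrove 12.809, Millford 4.324.
Rounding to the nearest integer gives 5, 5, 7, 5, 13, 4 = 39 seats, so the divisor must be adjusted.
With modified divisor 417: modified quotas Oakdale 4.643, Fernley 4.472, Rivermont 6.544, Stonebridge 4.918, Ashgrove 12.631, Millford 4.264.
Rounding to the nearest integer: Oakdale 5, Fernley 4, Rivermont 7, Stonebridge 5, Ashgrove 13, Millford 4 (total 38).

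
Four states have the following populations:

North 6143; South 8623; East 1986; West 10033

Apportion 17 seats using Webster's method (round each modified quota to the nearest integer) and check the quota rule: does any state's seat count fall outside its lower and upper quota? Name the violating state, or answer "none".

Standard quotas: North 3.899, South 5.473, East 1.260, West 6.368.
Webster allocation: North 4, South 6, East 1, West 6.
Every allocation lies between the lower and upper quota.

none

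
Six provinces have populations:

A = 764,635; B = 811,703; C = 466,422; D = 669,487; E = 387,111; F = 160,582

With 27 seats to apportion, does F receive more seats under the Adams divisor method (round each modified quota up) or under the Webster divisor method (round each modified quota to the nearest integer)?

Adams

Adams: A 6, B 7, C 4, D 5, E 3, F 2.
Webster: A 6, B 7, C 4, D 6, E 3, F 1.
F gets 2 under Adams and 1 under Webster.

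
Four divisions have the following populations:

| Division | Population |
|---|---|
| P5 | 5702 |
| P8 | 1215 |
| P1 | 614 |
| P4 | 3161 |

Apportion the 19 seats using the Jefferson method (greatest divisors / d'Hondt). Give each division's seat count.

Standard divisor 10692/19 ≈ 562.737; standard quotas: P5 10.133, P8 2.159, P1 1.091, P4 5.617.
Rounding down gives 10, 2, 1, 5 = 18 seats, so the divisor must be adjusted.
With modified divisor 520: modified quotas P5 10.965, P8 2.337, P1 1.181, P4 6.079.
Rounding down: P5 10, P8 2, P1 1, P4 6 (total 19).

P5 10, P8 2, P1 1, P4 6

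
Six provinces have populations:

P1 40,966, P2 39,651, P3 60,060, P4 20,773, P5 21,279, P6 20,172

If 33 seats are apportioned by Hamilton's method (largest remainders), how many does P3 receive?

Total 202901; standard divisor 202901/33 ≈ 6148.515.
Standard quotas: P1 6.6627, P2 6.4489, P3 9.7682, P4 3.3785, P5 3.4608, P6 3.2808.
Lower quotas: P1 6, P2 6, P3 9, P4 3, P5 3, P6 3 (sum 30, leaving 3 seats).
Remainders in descending order: P3 0.7682, P1 0.6627, P5 0.4608, P2 0.4489, P4 0.3785, P6 0.2808.
The surplus seats go to P3, P1, P5.
P3 receives 10.

10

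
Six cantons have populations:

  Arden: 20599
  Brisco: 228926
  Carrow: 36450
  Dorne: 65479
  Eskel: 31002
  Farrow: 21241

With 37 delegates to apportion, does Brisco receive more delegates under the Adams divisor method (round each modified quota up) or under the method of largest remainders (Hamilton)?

Adams: Arden 2, Brisco 20, Carrow 4, Dorne 6, Eskel 3, Farrow 2.
Hamilton: Arden 2, Brisco 21, Carrow 3, Dorne 6, Eskel 3, Farrow 2.
Brisco gets 20 under Adams and 21 under Hamilton.

Hamilton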